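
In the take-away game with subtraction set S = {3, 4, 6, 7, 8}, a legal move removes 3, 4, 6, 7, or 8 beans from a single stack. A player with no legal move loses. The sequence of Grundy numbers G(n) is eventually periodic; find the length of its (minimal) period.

n :  0  1  2  3  4  5  6  7  8  9 10 11 12 13 14 15 16 17 18 19 20 21 22 23
G :  0  0  0  1  1  1  2  2  2  3  3  0  0  0  1  1  1  2  2  2  3  3  0  0
G(n+11) = G(n) holds for n = 0,…,7 (a full window of length max(S) = 8), so the sequence is purely periodic with period 11.

11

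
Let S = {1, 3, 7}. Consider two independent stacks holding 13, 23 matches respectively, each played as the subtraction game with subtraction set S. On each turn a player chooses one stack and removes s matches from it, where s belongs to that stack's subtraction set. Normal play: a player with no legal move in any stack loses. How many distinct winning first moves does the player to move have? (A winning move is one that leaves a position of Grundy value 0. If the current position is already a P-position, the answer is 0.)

0

All stacks use S = {1, 3, 7}:
n :  0  1  2  3  4  5  6  7  8  9 10 11 12 13 14 15 16 17 18 19 20 21 22 23
G :  0  1  0  1  0  1  0  1  0  1  0  1  0  1  0  1  0  1  0  1  0  1  0  1
Stack A: G(13) = 1.
Stack B: G(23) = 1.
Combined Grundy value = 1 ⊕ 1 = 0.
A winning move leaves total XOR = 0, i.e. changes one component's Grundy value g to g ⊕ X where X is the current total.
Stack A: target g' = 1⊕0 = 1, but every legal move changes the Grundy value (mex property), so 0 moves.
Stack B: target g' = 1⊕0 = 1, but every legal move changes the Grundy value (mex property), so 0 moves.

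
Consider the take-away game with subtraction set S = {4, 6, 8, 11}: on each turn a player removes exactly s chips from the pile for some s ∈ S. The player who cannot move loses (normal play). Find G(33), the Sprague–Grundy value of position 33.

0

G(0) = 0
G(1) = mex{} = 0
G(2) = mex{} = 0
G(3) = mex{} = 0
G(4) = mex{0} = 1
G(5) = mex{0} = 1
G(6) = mex{0,0} = 1
G(7) = mex{0,0} = 1
G(8) = mex{1,0,0} = 2
G(9) = mex{1,0,0} = 2
G(10) = mex{1,1,0} = 2
G(11) = mex{1,1,0,0} = 2
G(12) = mex{2,1,1,0} = 3
G(13) = mex{2,1,1,0} = 3
G(14) = mex{2,2,1,0} = 3
G(15) = mex{2,2,1,1} = 0
G(16) = mex{3,2,2,1} = 0
G(17) = mex{3,2,2,1} = 0
G(18) = mex{3,3,2,1} = 0
G(19) = mex{0,3,2,2} = 1
G(20) = mex{0,3,3,2} = 1
G(21) = mex{0,0,3,2} = 1
G(22) = mex{0,0,3,2} = 1
G(23) = mex{1,0,0,3} = 2
G(24) = mex{1,0,0,3} = 2
G(25) = mex{1,1,0,3} = 2
G(26) = mex{1,1,0,0} = 2
G(27) = mex{2,1,1,0} = 3
G(28) = mex{2,1,1,0} = 3
G(29) = mex{2,2,1,0} = 3
G(30) = mex{2,2,1,1} = 0
G(31) = mex{3,2,2,1} = 0
G(32) = mex{3,2,2,1} = 0
G(33) = mex{3,3,2,1} = 0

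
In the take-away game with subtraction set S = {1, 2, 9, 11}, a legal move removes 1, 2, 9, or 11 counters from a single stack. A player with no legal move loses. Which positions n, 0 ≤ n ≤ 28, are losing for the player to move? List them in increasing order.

G(0) = 0
G(1) = mex{0} = 1
G(2) = mex{1,0} = 2
G(3) = mex{2,1} = 0
G(4) = mex{0,2} = 1
G(5) = mex{1,0} = 2
G(6) = mex{2,1} = 0
G(7) = mex{0,2} = 1
G(8) = mex{1,0} = 2
G(9) = mex{2,1,0} = 3
G(10) = mex{3,2,1} = 0
G(11) = mex{0,3,2,0} = 1
G(12) = mex{1,0,0,1} = 2
G(13) = mex{2,1,1,2} = 0
G(14) = mex{0,2,2,0} = 1
G(15) = mex{1,0,0,1} = 2
G(16) = mex{2,1,1,2} = 0
G(17) = mex{0,2,2,0} = 1
G(18) = mex{1,0,3,1} = 2
G(19) = mex{2,1,0,2} = 3
G(20) = mex{3,2,1,3} = 0
G(21) = mex{0,3,2,0} = 1
G(22) = mex{1,0,0,1} = 2
G(23) = mex{2,1,1,2} = 0
G(24) = mex{0,2,2,0} = 1
G(25) = mex{1,0,0,1} = 2
G(26) = mex{2,1,1,2} = 0
G(27) = mex{0,2,2,0} = 1
G(28) = mex{1,0,3,1} = 2
P-positions are exactly the n with G(n) = 0.

0, 3, 6, 10, 13, 16, 20, 23, 26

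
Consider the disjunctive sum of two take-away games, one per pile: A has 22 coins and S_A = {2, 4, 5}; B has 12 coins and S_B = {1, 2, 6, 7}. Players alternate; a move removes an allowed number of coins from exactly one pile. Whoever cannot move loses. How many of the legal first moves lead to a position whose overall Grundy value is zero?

Pile A, S = {2, 4, 5}:
n :  0  1  2  3  4  5  6  7  8  9 10 11 12 13 14 15 16 17 18 19 20 21 22
G :  0  0  1  1  2  2  3  0  0  1  1  2  2  3  0  0  1  1  2  2  3  0  0
G_A(22) = 0.
Pile B, S = {1, 2, 6, 7}:
G(0) = 0
G(1) = mex{0} = 1
G(2) = mex{1,0} = 2
G(3) = mex{2,1} = 0
G(4) = mex{0,2} = 1
G(5) = mex{1,0} = 2
G(6) = mex{2,1,0} = 3
G(7) = mex{3,2,1,0} = 4
G(8) = mex{4,3,2,1} = 0
G(9) = mex{0,4,0,2} = 1
G(10) = mex{1,0,1,0} = 2
G(11) = mex{2,1,2,1} = 0
G(12) = mex{0,2,3,2} = 1
G_B(12) = 1.
Combined Grundy value = 0 ⊕ 1 = 1.
A winning move leaves total XOR = 0, i.e. changes one component's Grundy value g to g ⊕ X where X is the current total.
Pile A: need g' = 0⊕1 = 1. Options: 22−2→G=3, 22−4→G=2, 22−5→G=1. Hits: 1.
Pile B: need g' = 1⊕1 = 0. Options: 12−1→G=0, 12−2→G=2, 12−6→G=3, 12−7→G=2. Hits: 1.

2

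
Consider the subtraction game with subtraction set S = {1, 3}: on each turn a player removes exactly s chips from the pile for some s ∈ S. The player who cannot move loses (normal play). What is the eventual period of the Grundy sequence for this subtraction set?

G(0) = 0
G(1) = mex{0} = 1
G(2) = mex{1} = 0
G(3) = mex{0,0} = 1
G(4) = mex{1,1} = 0
G(5) = mex{0,0} = 1
G(6) = mex{1,1} = 0
G(7) = mex{0,0} = 1
G(8) = mex{1,1} = 0
G(9) = mex{0,0} = 1
G(10) = mex{1,1} = 0
G(11) = mex{0,0} = 1
G(12) = mex{1,1} = 0
G(13) = mex{0,0} = 1
G(14) = mex{1,1} = 0
G(n+2) = G(n) holds for n = 0,…,2 (a full window of length max(S) = 3), so the sequence is purely periodic with period 2.

2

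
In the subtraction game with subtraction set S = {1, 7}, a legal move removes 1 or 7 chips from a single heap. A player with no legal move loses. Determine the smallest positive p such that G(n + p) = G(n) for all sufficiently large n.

2

n :  0  1  2  3  4  5  6  7  8  9 10 11 12 13 14
G :  0  1  0  1  0  1  0  1  0  1  0  1  0  1  0
G(n+2) = G(n) holds for n = 0,…,6 (a full window of length max(S) = 7), so the sequence is purely periodic with period 2.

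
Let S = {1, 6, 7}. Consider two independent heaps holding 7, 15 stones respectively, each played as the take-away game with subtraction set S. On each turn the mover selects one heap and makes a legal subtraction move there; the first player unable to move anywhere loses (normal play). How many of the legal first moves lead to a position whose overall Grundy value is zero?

2

All heaps use S = {1, 6, 7}:
n :  0  1  2  3  4  5  6  7  8  9 10 11 12 13 14 15
G :  0  1  0  1  0  1  2  3  2  3  2  3  0  1  0  1
Heap A: G(7) = 3.
Heap B: G(15) = 1.
Combined Grundy value = 3 ⊕ 1 = 2.
A winning move leaves total XOR = 0, i.e. changes one component's Grundy value g to g ⊕ X where X is the current total.
Heap A: need g' = 3⊕2 = 1. Options: 7−1→G=2, 7−6→G=1, 7−7→G=0. Hits: 1.
Heap B: need g' = 1⊕2 = 3. Options: 15−1→G=0, 15−6→G=3, 15−7→G=2. Hits: 1.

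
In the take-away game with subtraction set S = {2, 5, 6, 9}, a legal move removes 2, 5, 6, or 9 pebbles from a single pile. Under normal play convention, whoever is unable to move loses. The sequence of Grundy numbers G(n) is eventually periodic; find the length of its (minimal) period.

11

G(0) = 0
G(1) = mex{} = 0
G(2) = mex{0} = 1
G(3) = mex{0} = 1
G(4) = mex{1} = 0
G(5) = mex{1,0} = 2
G(6) = mex{0,0,0} = 1
G(7) = mex{2,1,0} = 3
G(8) = mex{1,1,1} = 0
G(9) = mex{3,0,1,0} = 2
G(10) = mex{0,2,0,0} = 1
G(11) = mex{2,1,2,1} = 0
G(12) = mex{1,3,1,1} = 0
G(13) = mex{0,0,3,0} = 1
G(14) = mex{0,2,0,2} = 1
G(15) = mex{1,1,2,1} = 0
G(16) = mex{1,0,1,3} = 2
G(17) = mex{0,0,0,0} = 1
G(18) = mex{2,1,0,2} = 3
G(19) = mex{1,1,1,1} = 0
G(20) = mex{3,0,1,0} = 2
G(21) = mex{0,2,0,0} = 1
G(22) = mex{2,1,2,1} = 0
G(23) = mex{1,3,1,1} = 0
G(n+11) = G(n) holds for n = 0,…,8 (a full window of length max(S) = 9), so the sequence is purely periodic with period 11.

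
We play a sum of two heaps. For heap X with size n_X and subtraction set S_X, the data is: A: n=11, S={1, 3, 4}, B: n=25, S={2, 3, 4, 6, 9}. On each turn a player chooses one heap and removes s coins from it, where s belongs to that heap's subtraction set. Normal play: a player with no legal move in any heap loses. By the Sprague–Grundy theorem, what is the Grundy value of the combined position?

Heap A, S = {1, 3, 4}:
G(0) = 0
G(1) = mex{0} = 1
G(2) = mex{1} = 0
G(3) = mex{0,0} = 1
G(4) = mex{1,1,0} = 2
G(5) = mex{2,0,1} = 3
G(6) = mex{3,1,0} = 2
G(7) = mex{2,2,1} = 0
G(8) = mex{0,3,2} = 1
G(9) = mex{1,2,3} = 0
G(10) = mex{0,0,2} = 1
G(11) = mex{1,1,0} = 2
G_A(11) = 2.
Heap B, S = {2, 3, 4, 6, 9}:
n :  0  1  2  3  4  5  6  7  8  9 10 11 12 13 14 15 16 17 18 19 20 21 22 23 24 25
G :  0  0  1  1  2  2  3  3  0  4  1  5  2  0  3  1  4  2  0  3  1  4  2  0  3  1
G_B(25) = 1.
Combined Grundy value = 2 ⊕ 1 = 3.

3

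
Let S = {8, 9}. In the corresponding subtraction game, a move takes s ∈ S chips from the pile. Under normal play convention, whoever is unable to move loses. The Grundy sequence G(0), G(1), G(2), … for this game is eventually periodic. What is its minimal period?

G(0) = 0
G(1) = mex{} = 0
G(2) = mex{} = 0
G(3) = mex{} = 0
G(4) = mex{} = 0
G(5) = mex{} = 0
G(6) = mex{} = 0
G(7) = mex{} = 0
G(8) = mex{0} = 1
G(9) = mex{0,0} = 1
G(10) = mex{0,0} = 1
G(11) = mex{0,0} = 1
G(12) = mex{0,0} = 1
G(13) = mex{0,0} = 1
G(14) = mex{0,0} = 1
G(15) = mex{0,0} = 1
G(16) = mex{1,0} = 2
G(17) = mex{1,1} = 0
G(18) = mex{1,1} = 0
G(19) = mex{1,1} = 0
G(20) = mex{1,1} = 0
G(21) = mex{1,1} = 0
G(22) = mex{1,1} = 0
G(23) = mex{1,1} = 0
G(24) = mex{2,1} = 0
G(25) = mex{0,2} = 1
G(26) = mex{0,0} = 1
G(27) = mex{0,0} = 1
G(28) = mex{0,0} = 1
G(29) = mex{0,0} = 1
G(30) = mex{0,0} = 1
G(31) = mex{0,0} = 1
G(32) = mex{0,0} = 1
G(33) = mex{1,0} = 2
G(34) = mex{1,1} = 0
G(35) = mex{1,1} = 0
G(n+17) = G(n) holds for n = 0,…,8 (a full window of length max(S) = 9), so the sequence is purely periodic with period 17.

17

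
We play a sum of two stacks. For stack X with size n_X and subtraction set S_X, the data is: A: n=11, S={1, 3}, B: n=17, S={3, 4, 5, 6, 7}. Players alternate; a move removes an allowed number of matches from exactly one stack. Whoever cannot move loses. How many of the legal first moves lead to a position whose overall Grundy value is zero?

Stack A, S = {1, 3}:
n :  0  1  2  3  4  5  6  7  8  9 10 11
G :  0  1  0  1  0  1  0  1  0  1  0  1
G_A(11) = 1.
Stack B, S = {3, 4, 5, 6, 7}:
G(0) = 0
G(1) = mex{} = 0
G(2) = mex{} = 0
G(3) = mex{0} = 1
G(4) = mex{0,0} = 1
G(5) = mex{0,0,0} = 1
G(6) = mex{1,0,0,0} = 2
G(7) = mex{1,1,0,0,0} = 2
G(8) = mex{1,1,1,0,0} = 2
G(9) = mex{2,1,1,1,0} = 3
G(10) = mex{2,2,1,1,1} = 0
G(11) = mex{2,2,2,1,1} = 0
G(12) = mex{3,2,2,2,1} = 0
G(13) = mex{0,3,2,2,2} = 1
G(14) = mex{0,0,3,2,2} = 1
G(15) = mex{0,0,0,3,2} = 1
G(16) = mex{1,0,0,0,3} = 2
G(17) = mex{1,1,0,0,0} = 2
G_B(17) = 2.
Combined Grundy value = 1 ⊕ 2 = 3.
A winning move leaves total XOR = 0, i.e. changes one component's Grundy value g to g ⊕ X where X is the current total.
Stack A: need g' = 1⊕3 = 2. Options: 11−1→G=0, 11−3→G=0. Hits: 0.
Stack B: need g' = 2⊕3 = 1. Options: 17−3→G=1, 17−4→G=1, 17−5→G=0, 17−6→G=0, 17−7→G=0. Hits: 2.

2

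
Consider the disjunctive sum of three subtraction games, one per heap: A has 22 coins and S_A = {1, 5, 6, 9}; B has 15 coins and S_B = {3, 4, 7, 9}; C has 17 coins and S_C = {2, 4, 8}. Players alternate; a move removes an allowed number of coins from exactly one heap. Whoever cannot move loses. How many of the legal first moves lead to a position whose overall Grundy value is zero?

2

Heap A, S = {1, 5, 6, 9}:
G(0) = 0
G(1) = mex{0} = 1
G(2) = mex{1} = 0
G(3) = mex{0} = 1
G(4) = mex{1} = 0
G(5) = mex{0,0} = 1
G(6) = mex{1,1,0} = 2
G(7) = mex{2,0,1} = 3
G(8) = mex{3,1,0} = 2
G(9) = mex{2,0,1,0} = 3
G(10) = mex{3,1,0,1} = 2
G(11) = mex{2,2,1,0} = 3
G(12) = mex{3,3,2,1} = 0
G(13) = mex{0,2,3,0} = 1
G(14) = mex{1,3,2,1} = 0
G(15) = mex{0,2,3,2} = 1
G(16) = mex{1,3,2,3} = 0
G(17) = mex{0,0,3,2} = 1
G(18) = mex{1,1,0,3} = 2
G(19) = mex{2,0,1,2} = 3
G(20) = mex{3,1,0,3} = 2
G(21) = mex{2,0,1,0} = 3
G(22) = mex{3,1,0,1} = 2
G_A(22) = 2.
Heap B, S = {3, 4, 7, 9}:
n :  0  1  2  3  4  5  6  7  8  9 10 11 12 13 14 15
G :  0  0  0  1  1  1  2  2  2  3  3  3  0  0  0  1
G_B(15) = 1.
Heap C, S = {2, 4, 8}:
n :  0  1  2  3  4  5  6  7  8  9 10 11 12 13 14 15 16 17
G :  0  0  1  1  2  2  0  0  1  1  2  2  0  0  1  1  2  2
G_C(17) = 2.
Combined Grundy value = 2 ⊕ 1 ⊕ 2 = 1.
A winning move leaves total XOR = 0, i.e. changes one component's Grundy value g to g ⊕ X where X is the current total.
Heap A: need g' = 2⊕1 = 3. Options: 22−1→G=3, 22−5→G=1, 22−6→G=0, 22−9→G=1. Hits: 1.
Heap B: need g' = 1⊕1 = 0. Options: 15−3→G=0, 15−4→G=3, 15−7→G=2, 15−9→G=2. Hits: 1.
Heap C: need g' = 2⊕1 = 3. Options: 17−2→G=1, 17−4→G=0, 17−8→G=1. Hits: 0.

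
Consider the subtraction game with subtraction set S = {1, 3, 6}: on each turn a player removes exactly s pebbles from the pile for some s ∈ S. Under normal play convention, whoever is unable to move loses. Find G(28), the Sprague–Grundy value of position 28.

G(0) = 0
G(1) = mex{0} = 1
G(2) = mex{1} = 0
G(3) = mex{0,0} = 1
G(4) = mex{1,1} = 0
G(5) = mex{0,0} = 1
G(6) = mex{1,1,0} = 2
G(7) = mex{2,0,1} = 3
G(8) = mex{3,1,0} = 2
G(9) = mex{2,2,1} = 0
G(10) = mex{0,3,0} = 1
G(11) = mex{1,2,1} = 0
G(12) = mex{0,0,2} = 1
G(13) = mex{1,1,3} = 0
G(14) = mex{0,0,2} = 1
G(15) = mex{1,1,0} = 2
G(16) = mex{2,0,1} = 3
G(17) = mex{3,1,0} = 2
G(18) = mex{2,2,1} = 0
G(19) = mex{0,3,0} = 1
G(20) = mex{1,2,1} = 0
G(21) = mex{0,0,2} = 1
G(22) = mex{1,1,3} = 0
G(23) = mex{0,0,2} = 1
G(24) = mex{1,1,0} = 2
G(25) = mex{2,0,1} = 3
G(26) = mex{3,1,0} = 2
G(27) = mex{2,2,1} = 0
G(28) = mex{0,3,0} = 1

1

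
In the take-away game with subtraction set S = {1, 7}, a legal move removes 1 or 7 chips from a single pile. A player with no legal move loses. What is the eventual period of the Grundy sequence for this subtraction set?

2

G(0) = 0
G(1) = mex{0} = 1
G(2) = mex{1} = 0
G(3) = mex{0} = 1
G(4) = mex{1} = 0
G(5) = mex{0} = 1
G(6) = mex{1} = 0
G(7) = mex{0,0} = 1
G(8) = mex{1,1} = 0
G(9) = mex{0,0} = 1
G(10) = mex{1,1} = 0
G(11) = mex{0,0} = 1
G(12) = mex{1,1} = 0
G(13) = mex{0,0} = 1
G(14) = mex{1,1} = 0
G(n+2) = G(n) holds for n = 0,…,6 (a full window of length max(S) = 7), so the sequence is purely periodic with period 2.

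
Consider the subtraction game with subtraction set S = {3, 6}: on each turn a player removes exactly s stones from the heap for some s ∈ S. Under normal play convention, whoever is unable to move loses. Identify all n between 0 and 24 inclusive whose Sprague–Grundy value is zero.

0, 1, 2, 9, 10, 11, 18, 19, 20

n :  0  1  2  3  4  5  6  7  8  9 10 11 12 13 14 15 16 17 18 19 20 21 22 23 24
G :  0  0  0  1  1  1  2  2  2  0  0  0  1  1  1  2  2  2  0  0  0  1  1  1  2
P-positions are exactly the n with G(n) = 0.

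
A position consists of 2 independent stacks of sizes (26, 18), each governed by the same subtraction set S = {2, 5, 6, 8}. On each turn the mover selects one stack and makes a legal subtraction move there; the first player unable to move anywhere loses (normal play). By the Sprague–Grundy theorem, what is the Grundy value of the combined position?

2

All stacks use S = {2, 5, 6, 8}:
G(0) = 0
G(1) = mex{} = 0
G(2) = mex{0} = 1
G(3) = mex{0} = 1
G(4) = mex{1} = 0
G(5) = mex{1,0} = 2
G(6) = mex{0,0,0} = 1
G(7) = mex{2,1,0} = 3
G(8) = mex{1,1,1,0} = 2
G(9) = mex{3,0,1,0} = 2
G(10) = mex{2,2,0,1} = 3
G(11) = mex{2,1,2,1} = 0
G(12) = mex{3,3,1,0} = 2
G(13) = mex{0,2,3,2} = 1
G(14) = mex{2,2,2,1} = 0
G(15) = mex{1,3,2,3} = 0
G(16) = mex{0,0,3,2} = 1
G(17) = mex{0,2,0,2} = 1
G(18) = mex{1,1,2,3} = 0
G(19) = mex{1,0,1,0} = 2
G(20) = mex{0,0,0,2} = 1
G(21) = mex{2,1,0,1} = 3
G(22) = mex{1,1,1,0} = 2
G(23) = mex{3,0,1,0} = 2
G(24) = mex{2,2,0,1} = 3
G(25) = mex{2,1,2,1} = 0
G(26) = mex{3,3,1,0} = 2
Stack A: G(26) = 2.
Stack B: G(18) = 0.
Combined Grundy value = 2 ⊕ 0 = 2.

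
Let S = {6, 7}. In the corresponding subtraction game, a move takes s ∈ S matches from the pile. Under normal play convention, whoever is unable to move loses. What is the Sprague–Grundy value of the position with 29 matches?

0

n :  0  1  2  3  4  5  6  7  8  9 10 11 12 13 14 15 16 17 18 19 20 21 22 23 24 25 26 27 28 29
G :  0  0  0  0  0  0  1  1  1  1  1  1  2  0  0  0  0  0  0  1  1  1  1  1  1  2  0  0  0  0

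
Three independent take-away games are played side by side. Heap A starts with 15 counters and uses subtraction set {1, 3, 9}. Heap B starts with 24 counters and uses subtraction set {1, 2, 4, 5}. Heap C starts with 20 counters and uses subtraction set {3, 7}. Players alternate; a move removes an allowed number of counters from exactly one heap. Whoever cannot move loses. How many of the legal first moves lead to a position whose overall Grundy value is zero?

Heap A, S = {1, 3, 9}:
n :  0  1  2  3  4  5  6  7  8  9 10 11 12 13 14 15
G :  0  1  0  1  0  1  0  1  0  1  0  1  0  1  0  1
G_A(15) = 1.
Heap B, S = {1, 2, 4, 5}:
G(0) = 0
G(1) = mex{0} = 1
G(2) = mex{1,0} = 2
G(3) = mex{2,1} = 0
G(4) = mex{0,2,0} = 1
G(5) = mex{1,0,1,0} = 2
G(6) = mex{2,1,2,1} = 0
G(7) = mex{0,2,0,2} = 1
G(8) = mex{1,0,1,0} = 2
G(9) = mex{2,1,2,1} = 0
G(10) = mex{0,2,0,2} = 1
G(11) = mex{1,0,1,0} = 2
G(12) = mex{2,1,2,1} = 0
G(13) = mex{0,2,0,2} = 1
G(14) = mex{1,0,1,0} = 2
G(15) = mex{2,1,2,1} = 0
G(16) = mex{0,2,0,2} = 1
G(17) = mex{1,0,1,0} = 2
G(18) = mex{2,1,2,1} = 0
G(19) = mex{0,2,0,2} = 1
G(20) = mex{1,0,1,0} = 2
G(21) = mex{2,1,2,1} = 0
G(22) = mex{0,2,0,2} = 1
G(23) = mex{1,0,1,0} = 2
G(24) = mex{2,1,2,1} = 0
G_B(24) = 0.
Heap C, S = {3, 7}:
n :  0  1  2  3  4  5  6  7  8  9 10 11 12 13 14 15 16 17 18 19 20
G :  0  0  0  1  1  1  0  2  2  1  0  0  0  1  1  1  0  2  2  1  0
G_C(20) = 0.
Combined Grundy value = 1 ⊕ 0 ⊕ 0 = 1.
A winning move leaves total XOR = 0, i.e. changes one component's Grundy value g to g ⊕ X where X is the current total.
Heap A: need g' = 1⊕1 = 0. Options: 15−1→G=0, 15−3→G=0, 15−9→G=0. Hits: 3.
Heap B: need g' = 0⊕1 = 1. Options: 24−1→G=2, 24−2→G=1, 24−4→G=2, 24−5→G=1. Hits: 2.
Heap C: need g' = 0⊕1 = 1. Options: 20−3→G=2, 20−7→G=1. Hits: 1.

6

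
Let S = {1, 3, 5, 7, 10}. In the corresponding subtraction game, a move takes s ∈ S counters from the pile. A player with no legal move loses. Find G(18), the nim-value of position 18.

1

n :  0  1  2  3  4  5  6  7  8  9 10 11 12 13 14 15 16 17 18
G :  0  1  0  1  0  1  0  1  0  1  2  3  2  3  2  3  2  0  1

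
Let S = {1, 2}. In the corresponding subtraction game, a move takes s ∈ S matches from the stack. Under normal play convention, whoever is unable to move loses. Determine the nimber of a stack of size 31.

1

n :  0  1  2  3  4  5  6  7  8  9 10 11 12 13 14 15 16 17 18 19 20 21 22 23 24 25 26 27 28 29 30 31
G :  0  1  2  0  1  2  0  1  2  0  1  2  0  1  2  0  1  2  0  1  2  0  1  2  0  1  2  0  1  2  0  1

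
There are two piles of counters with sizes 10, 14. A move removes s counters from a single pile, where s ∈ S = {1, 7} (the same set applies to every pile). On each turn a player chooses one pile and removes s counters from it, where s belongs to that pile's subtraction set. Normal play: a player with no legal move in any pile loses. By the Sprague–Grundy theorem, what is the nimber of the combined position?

All piles use S = {1, 7}:
G(0) = 0
G(1) = mex{0} = 1
G(2) = mex{1} = 0
G(3) = mex{0} = 1
G(4) = mex{1} = 0
G(5) = mex{0} = 1
G(6) = mex{1} = 0
G(7) = mex{0,0} = 1
G(8) = mex{1,1} = 0
G(9) = mex{0,0} = 1
G(10) = mex{1,1} = 0
G(11) = mex{0,0} = 1
G(12) = mex{1,1} = 0
G(13) = mex{0,0} = 1
G(14) = mex{1,1} = 0
Pile A: G(10) = 0.
Pile B: G(14) = 0.
Combined Grundy value = 0 ⊕ 0 = 0.

0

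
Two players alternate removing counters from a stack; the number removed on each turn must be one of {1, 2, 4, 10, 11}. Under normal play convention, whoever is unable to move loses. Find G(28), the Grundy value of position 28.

1

n :  0  1  2  3  4  5  6  7  8  9 10 11 12 13 14 15 16 17 18 19 20 21 22 23 24 25 26 27 28
G :  0  1  2  0  1  2  0  1  2  0  1  2  0  1  2  0  1  2  0  1  2  0  1  2  0  1  2  0  1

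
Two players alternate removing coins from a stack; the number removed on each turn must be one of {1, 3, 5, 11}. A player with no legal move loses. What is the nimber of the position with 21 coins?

n :  0  1  2  3  4  5  6  7  8  9 10 11 12 13 14 15 16 17 18 19 20 21
G :  0  1  0  1  0  1  0  1  0  1  0  1  0  1  0  1  0  1  0  1  0  1

1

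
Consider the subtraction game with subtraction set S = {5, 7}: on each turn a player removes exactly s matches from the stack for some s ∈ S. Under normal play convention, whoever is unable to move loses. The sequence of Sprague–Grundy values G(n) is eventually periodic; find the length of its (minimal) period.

n :  0  1  2  3  4  5  6  7  8  9 10 11 12 13 14 15 16 17 18 19 20 21 22 23 24 25
G :  0  0  0  0  0  1  1  1  1  1  2  2  0  0  0  0  0  1  1  1  1  1  2  2  0  0
G(n+12) = G(n) holds for n = 0,…,6 (a full window of length max(S) = 7), so the sequence is purely periodic with period 12.

12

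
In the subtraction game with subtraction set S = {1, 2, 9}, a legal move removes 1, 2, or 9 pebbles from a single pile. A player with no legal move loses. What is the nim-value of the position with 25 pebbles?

2

G(0) = 0
G(1) = mex{0} = 1
G(2) = mex{1,0} = 2
G(3) = mex{2,1} = 0
G(4) = mex{0,2} = 1
G(5) = mex{1,0} = 2
G(6) = mex{2,1} = 0
G(7) = mex{0,2} = 1
G(8) = mex{1,0} = 2
G(9) = mex{2,1,0} = 3
G(10) = mex{3,2,1} = 0
G(11) = mex{0,3,2} = 1
G(12) = mex{1,0,0} = 2
G(13) = mex{2,1,1} = 0
G(14) = mex{0,2,2} = 1
G(15) = mex{1,0,0} = 2
G(16) = mex{2,1,1} = 0
G(17) = mex{0,2,2} = 1
G(18) = mex{1,0,3} = 2
G(19) = mex{2,1,0} = 3
G(20) = mex{3,2,1} = 0
G(21) = mex{0,3,2} = 1
G(22) = mex{1,0,0} = 2
G(23) = mex{2,1,1} = 0
G(24) = mex{0,2,2} = 1
G(25) = mex{1,0,0} = 2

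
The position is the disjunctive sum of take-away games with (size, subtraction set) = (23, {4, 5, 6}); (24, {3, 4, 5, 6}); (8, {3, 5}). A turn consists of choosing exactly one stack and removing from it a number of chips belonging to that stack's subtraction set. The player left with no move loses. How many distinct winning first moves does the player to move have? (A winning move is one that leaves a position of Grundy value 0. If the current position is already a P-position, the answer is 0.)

Stack A, S = {4, 5, 6}:
G(0) = 0
G(1) = mex{} = 0
G(2) = mex{} = 0
G(3) = mex{} = 0
G(4) = mex{0} = 1
G(5) = mex{0,0} = 1
G(6) = mex{0,0,0} = 1
G(7) = mex{0,0,0} = 1
G(8) = mex{1,0,0} = 2
G(9) = mex{1,1,0} = 2
G(10) = mex{1,1,1} = 0
G(11) = mex{1,1,1} = 0
G(12) = mex{2,1,1} = 0
G(13) = mex{2,2,1} = 0
G(14) = mex{0,2,2} = 1
G(15) = mex{0,0,2} = 1
G(16) = mex{0,0,0} = 1
G(17) = mex{0,0,0} = 1
G(18) = mex{1,0,0} = 2
G(19) = mex{1,1,0} = 2
G(20) = mex{1,1,1} = 0
G(21) = mex{1,1,1} = 0
G(22) = mex{2,1,1} = 0
G(23) = mex{2,2,1} = 0
G_A(23) = 0.
Stack B, S = {3, 4, 5, 6}:
G(0) = 0
G(1) = mex{} = 0
G(2) = mex{} = 0
G(3) = mex{0} = 1
G(4) = mex{0,0} = 1
G(5) = mex{0,0,0} = 1
G(6) = mex{1,0,0,0} = 2
G(7) = mex{1,1,0,0} = 2
G(8) = mex{1,1,1,0} = 2
G(9) = mex{2,1,1,1} = 0
G(10) = mex{2,2,1,1} = 0
G(11) = mex{2,2,2,1} = 0
G(12) = mex{0,2,2,2} = 1
G(13) = mex{0,0,2,2} = 1
G(14) = mex{0,0,0,2} = 1
G(15) = mex{1,0,0,0} = 2
G(16) = mex{1,1,0,0} = 2
G(17) = mex{1,1,1,0} = 2
G(18) = mex{2,1,1,1} = 0
G(19) = mex{2,2,1,1} = 0
G(20) = mex{2,2,2,1} = 0
G(21) = mex{0,2,2,2} = 1
G(22) = mex{0,0,2,2} = 1
G(23) = mex{0,0,0,2} = 1
G(24) = mex{1,0,0,0} = 2
G_B(24) = 2.
Stack C, S = {3, 5}:
G(0) = 0
G(1) = mex{} = 0
G(2) = mex{} = 0
G(3) = mex{0} = 1
G(4) = mex{0} = 1
G(5) = mex{0,0} = 1
G(6) = mex{1,0} = 2
G(7) = mex{1,0} = 2
G(8) = mex{1,1} = 0
G_C(8) = 0.
Combined Grundy value = 0 ⊕ 2 ⊕ 0 = 2.
A winning move leaves total XOR = 0, i.e. changes one component's Grundy value g to g ⊕ X where X is the current total.
Stack A: need g' = 0⊕2 = 2. Options: 23−4→G=2, 23−5→G=2, 23−6→G=1. Hits: 2.
Stack B: need g' = 2⊕2 = 0. Options: 24−3→G=1, 24−4→G=0, 24−5→G=0, 24−6→G=0. Hits: 3.
Stack C: need g' = 0⊕2 = 2. Options: 8−3→G=1, 8−5→G=1. Hits: 0.

5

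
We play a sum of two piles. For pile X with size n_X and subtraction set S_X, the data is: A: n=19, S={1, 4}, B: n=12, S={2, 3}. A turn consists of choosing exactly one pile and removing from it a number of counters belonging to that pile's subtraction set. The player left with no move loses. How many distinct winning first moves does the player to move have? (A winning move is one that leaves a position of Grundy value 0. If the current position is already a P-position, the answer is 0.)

2

Pile A, S = {1, 4}:
n :  0  1  2  3  4  5  6  7  8  9 10 11 12 13 14 15 16 17 18 19
G :  0  1  0  1  2  0  1  0  1  2  0  1  0  1  2  0  1  0  1  2
G_A(19) = 2.
Pile B, S = {2, 3}:
n :  0  1  2  3  4  5  6  7  8  9 10 11 12
G :  0  0  1  1  2  0  0  1  1  2  0  0  1
G_B(12) = 1.
Combined Grundy value = 2 ⊕ 1 = 3.
A winning move leaves total XOR = 0, i.e. changes one component's Grundy value g to g ⊕ X where X is the current total.
Pile A: need g' = 2⊕3 = 1. Options: 19−1→G=1, 19−4→G=0. Hits: 1.
Pile B: need g' = 1⊕3 = 2. Options: 12−2→G=0, 12−3→G=2. Hits: 1.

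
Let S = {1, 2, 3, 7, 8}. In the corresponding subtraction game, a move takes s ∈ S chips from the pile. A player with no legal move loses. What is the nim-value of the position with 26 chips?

n :  0  1  2  3  4  5  6  7  8  9 10 11 12 13 14 15 16 17 18 19 20 21 22 23 24 25 26
G :  0  1  2  3  0  1  2  3  4  0  1  2  3  0  1  2  3  4  0  1  2  3  0  1  2  3  4

4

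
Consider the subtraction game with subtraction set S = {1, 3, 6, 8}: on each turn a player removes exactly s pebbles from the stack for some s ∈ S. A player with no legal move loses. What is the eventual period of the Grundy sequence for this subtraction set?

G(0) = 0
G(1) = mex{0} = 1
G(2) = mex{1} = 0
G(3) = mex{0,0} = 1
G(4) = mex{1,1} = 0
G(5) = mex{0,0} = 1
G(6) = mex{1,1,0} = 2
G(7) = mex{2,0,1} = 3
G(8) = mex{3,1,0,0} = 2
G(9) = mex{2,2,1,1} = 0
G(10) = mex{0,3,0,0} = 1
G(11) = mex{1,2,1,1} = 0
G(12) = mex{0,0,2,0} = 1
G(13) = mex{1,1,3,1} = 0
G(14) = mex{0,0,2,2} = 1
G(15) = mex{1,1,0,3} = 2
G(16) = mex{2,0,1,2} = 3
G(17) = mex{3,1,0,0} = 2
G(18) = mex{2,2,1,1} = 0
G(19) = mex{0,3,0,0} = 1
G(n+9) = G(n) holds for n = 0,…,7 (a full window of length max(S) = 8), so the sequence is purely periodic with period 9.

9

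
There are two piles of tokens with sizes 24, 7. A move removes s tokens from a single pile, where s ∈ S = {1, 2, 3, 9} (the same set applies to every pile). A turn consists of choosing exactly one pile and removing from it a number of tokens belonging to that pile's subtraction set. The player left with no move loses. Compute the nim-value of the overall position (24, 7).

3

All piles use S = {1, 2, 3, 9}:
n :  0  1  2  3  4  5  6  7  8  9 10 11 12 13 14 15 16 17 18 19 20 21 22 23 24
G :  0  1  2  3  0  1  2  3  0  1  2  3  0  1  2  3  0  1  2  3  0  1  2  3  0
Pile A: G(24) = 0.
Pile B: G(7) = 3.
Combined Grundy value = 0 ⊕ 3 = 3.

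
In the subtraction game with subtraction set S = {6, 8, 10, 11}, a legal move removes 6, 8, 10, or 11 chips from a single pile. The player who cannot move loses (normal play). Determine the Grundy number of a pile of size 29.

n :  0  1  2  3  4  5  6  7  8  9 10 11 12 13 14 15 16 17 18 19 20 21 22 23 24 25 26 27 28 29
G :  0  0  0  0  0  0  1  1  1  1  1  1  2  2  2  2  2  0  0  0  0  0  0  1  1  1  1  1  1  2

2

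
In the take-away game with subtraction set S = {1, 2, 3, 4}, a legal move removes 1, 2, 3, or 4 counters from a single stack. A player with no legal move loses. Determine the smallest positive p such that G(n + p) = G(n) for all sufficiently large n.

n :  0  1  2  3  4  5  6  7  8  9 10 11 12 13 14
G :  0  1  2  3  4  0  1  2  3  4  0  1  2  3  4
G(n+5) = G(n) holds for n = 0,…,3 (a full window of length max(S) = 4), so the sequence is purely periodic with period 5.

5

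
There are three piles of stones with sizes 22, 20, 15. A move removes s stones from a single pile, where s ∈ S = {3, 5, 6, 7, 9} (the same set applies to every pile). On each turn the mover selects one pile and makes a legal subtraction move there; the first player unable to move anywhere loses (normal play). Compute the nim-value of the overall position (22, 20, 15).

0

All piles use S = {3, 5, 6, 7, 9}:
n :  0  1  2  3  4  5  6  7  8  9 10 11 12 13 14 15 16 17 18 19 20 21 22
G :  0  0  0  1  1  1  2  2  2  3  3  3  0  0  0  1  1  1  2  2  2  3  3
Pile A: G(22) = 3.
Pile B: G(20) = 2.
Pile C: G(15) = 1.
Combined Grundy value = 3 ⊕ 2 ⊕ 1 = 0.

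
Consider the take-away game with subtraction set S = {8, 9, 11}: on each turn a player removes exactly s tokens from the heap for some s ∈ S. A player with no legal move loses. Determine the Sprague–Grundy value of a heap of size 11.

1

n :  0  1  2  3  4  5  6  7  8  9 10 11
G :  0  0  0  0  0  0  0  0  1  1  1  1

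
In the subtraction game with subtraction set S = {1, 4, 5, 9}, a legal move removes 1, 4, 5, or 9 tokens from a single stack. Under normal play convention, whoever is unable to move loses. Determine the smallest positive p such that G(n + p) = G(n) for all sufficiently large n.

8

n :  0  1  2  3  4  5  6  7  8  9 10 11 12 13 14 15 16 17 18
G :  0  1  0  1  2  3  2  3  0  1  0  1  2  3  2  3  0  1  0
G(n+8) = G(n) holds for n = 0,…,8 (a full window of length max(S) = 9), so the sequence is purely periodic with period 8.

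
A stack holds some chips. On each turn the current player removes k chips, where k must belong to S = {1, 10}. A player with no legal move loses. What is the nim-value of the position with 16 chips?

1

G(0) = 0
G(1) = mex{0} = 1
G(2) = mex{1} = 0
G(3) = mex{0} = 1
G(4) = mex{1} = 0
G(5) = mex{0} = 1
G(6) = mex{1} = 0
G(7) = mex{0} = 1
G(8) = mex{1} = 0
G(9) = mex{0} = 1
G(10) = mex{1,0} = 2
G(11) = mex{2,1} = 0
G(12) = mex{0,0} = 1
G(13) = mex{1,1} = 0
G(14) = mex{0,0} = 1
G(15) = mex{1,1} = 0
G(16) = mex{0,0} = 1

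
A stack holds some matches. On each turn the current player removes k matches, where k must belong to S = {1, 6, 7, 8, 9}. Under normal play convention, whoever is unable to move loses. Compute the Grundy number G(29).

1

n :  0  1  2  3  4  5  6  7  8  9 10 11 12 13 14 15 16 17 18 19 20 21 22 23 24 25 26 27 28 29
G :  0  1  0  1  0  1  2  3  2  3  2  3  4  5  0  1  0  1  0  1  2  3  2  3  2  3  4  5  0  1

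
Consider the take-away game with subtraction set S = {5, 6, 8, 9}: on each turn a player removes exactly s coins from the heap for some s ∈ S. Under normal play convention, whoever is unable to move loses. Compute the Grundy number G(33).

1

G(0) = 0
G(1) = mex{} = 0
G(2) = mex{} = 0
G(3) = mex{} = 0
G(4) = mex{} = 0
G(5) = mex{0} = 1
G(6) = mex{0,0} = 1
G(7) = mex{0,0} = 1
G(8) = mex{0,0,0} = 1
G(9) = mex{0,0,0,0} = 1
G(10) = mex{1,0,0,0} = 2
G(11) = mex{1,1,0,0} = 2
G(12) = mex{1,1,0,0} = 2
G(13) = mex{1,1,1,0} = 2
G(14) = mex{1,1,1,1} = 0
G(15) = mex{2,1,1,1} = 0
G(16) = mex{2,2,1,1} = 0
G(17) = mex{2,2,1,1} = 0
G(18) = mex{2,2,2,1} = 0
G(19) = mex{0,2,2,2} = 1
G(20) = mex{0,0,2,2} = 1
G(21) = mex{0,0,2,2} = 1
G(22) = mex{0,0,0,2} = 1
G(23) = mex{0,0,0,0} = 1
G(24) = mex{1,0,0,0} = 2
G(25) = mex{1,1,0,0} = 2
G(26) = mex{1,1,0,0} = 2
G(27) = mex{1,1,1,0} = 2
G(28) = mex{1,1,1,1} = 0
G(29) = mex{2,1,1,1} = 0
G(30) = mex{2,2,1,1} = 0
G(31) = mex{2,2,1,1} = 0
G(32) = mex{2,2,2,1} = 0
G(33) = mex{0,2,2,2} = 1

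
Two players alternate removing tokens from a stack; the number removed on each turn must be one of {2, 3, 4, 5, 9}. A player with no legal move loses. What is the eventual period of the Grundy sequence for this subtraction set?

n :  0  1  2  3  4  5  6  7  8  9 10 11 12 13 14 15 16 17
G :  0  0  1  1  2  2  3  0  0  1  1  2  2  3  0  0  1  1
G(n+7) = G(n) holds for n = 0,…,8 (a full window of length max(S) = 9), so the sequence is purely periodic with period 7.

7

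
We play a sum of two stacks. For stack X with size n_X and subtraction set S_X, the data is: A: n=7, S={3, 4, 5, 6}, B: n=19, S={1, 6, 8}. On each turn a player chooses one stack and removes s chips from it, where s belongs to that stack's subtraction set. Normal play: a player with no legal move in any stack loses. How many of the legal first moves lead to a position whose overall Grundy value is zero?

3

Stack A, S = {3, 4, 5, 6}:
G(0) = 0
G(1) = mex{} = 0
G(2) = mex{} = 0
G(3) = mex{0} = 1
G(4) = mex{0,0} = 1
G(5) = mex{0,0,0} = 1
G(6) = mex{1,0,0,0} = 2
G(7) = mex{1,1,0,0} = 2
G_A(7) = 2.
Stack B, S = {1, 6, 8}:
n :  0  1  2  3  4  5  6  7  8  9 10 11 12 13 14 15 16 17 18 19
G :  0  1  0  1  0  1  2  0  1  0  1  0  1  2  0  1  0  1  0  1
G_B(19) = 1.
Combined Grundy value = 2 ⊕ 1 = 3.
A winning move leaves total XOR = 0, i.e. changes one component's Grundy value g to g ⊕ X where X is the current total.
Stack A: need g' = 2⊕3 = 1. Options: 7−3→G=1, 7−4→G=1, 7−5→G=0, 7−6→G=0. Hits: 2.
Stack B: need g' = 1⊕3 = 2. Options: 19−1→G=0, 19−6→G=2, 19−8→G=0. Hits: 1.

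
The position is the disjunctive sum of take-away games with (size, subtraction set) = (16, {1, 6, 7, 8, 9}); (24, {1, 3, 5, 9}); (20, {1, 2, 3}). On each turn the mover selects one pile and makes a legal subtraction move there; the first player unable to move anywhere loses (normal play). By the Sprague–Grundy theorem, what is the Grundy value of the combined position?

Pile A, S = {1, 6, 7, 8, 9}:
n :  0  1  2  3  4  5  6  7  8  9 10 11 12 13 14 15 16
G :  0  1  0  1  0  1  2  3  2  3  2  3  4  5  0  1  0
G_A(16) = 0.
Pile B, S = {1, 3, 5, 9}:
G(0) = 0
G(1) = mex{0} = 1
G(2) = mex{1} = 0
G(3) = mex{0,0} = 1
G(4) = mex{1,1} = 0
G(5) = mex{0,0,0} = 1
G(6) = mex{1,1,1} = 0
G(7) = mex{0,0,0} = 1
G(8) = mex{1,1,1} = 0
G(9) = mex{0,0,0,0} = 1
G(10) = mex{1,1,1,1} = 0
G(11) = mex{0,0,0,0} = 1
G(12) = mex{1,1,1,1} = 0
G(13) = mex{0,0,0,0} = 1
G(14) = mex{1,1,1,1} = 0
G(15) = mex{0,0,0,0} = 1
G(16) = mex{1,1,1,1} = 0
G(17) = mex{0,0,0,0} = 1
G(18) = mex{1,1,1,1} = 0
G(19) = mex{0,0,0,0} = 1
G(20) = mex{1,1,1,1} = 0
G(21) = mex{0,0,0,0} = 1
G(22) = mex{1,1,1,1} = 0
G(23) = mex{0,0,0,0} = 1
G(24) = mex{1,1,1,1} = 0
G_B(24) = 0.
Pile C, S = {1, 2, 3}:
n :  0  1  2  3  4  5  6  7  8  9 10 11 12 13 14 15 16 17 18 19 20
G :  0  1  2  3  0  1  2  3  0  1  2  3  0  1  2  3  0  1  2  3  0
G_C(20) = 0.
Combined Grundy value = 0 ⊕ 0 ⊕ 0 = 0.

0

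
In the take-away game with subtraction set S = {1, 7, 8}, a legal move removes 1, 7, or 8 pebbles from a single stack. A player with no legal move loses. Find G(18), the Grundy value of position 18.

G(0) = 0
G(1) = mex{0} = 1
G(2) = mex{1} = 0
G(3) = mex{0} = 1
G(4) = mex{1} = 0
G(5) = mex{0} = 1
G(6) = mex{1} = 0
G(7) = mex{0,0} = 1
G(8) = mex{1,1,0} = 2
G(9) = mex{2,0,1} = 3
G(10) = mex{3,1,0} = 2
G(11) = mex{2,0,1} = 3
G(12) = mex{3,1,0} = 2
G(13) = mex{2,0,1} = 3
G(14) = mex{3,1,0} = 2
G(15) = mex{2,2,1} = 0
G(16) = mex{0,3,2} = 1
G(17) = mex{1,2,3} = 0
G(18) = mex{0,3,2} = 1

1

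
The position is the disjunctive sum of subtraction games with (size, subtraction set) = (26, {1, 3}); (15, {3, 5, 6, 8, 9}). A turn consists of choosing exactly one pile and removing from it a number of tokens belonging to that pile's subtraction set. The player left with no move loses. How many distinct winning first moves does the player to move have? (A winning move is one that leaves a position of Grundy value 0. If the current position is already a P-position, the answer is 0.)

Pile A, S = {1, 3}:
n :  0  1  2  3  4  5  6  7  8  9 10 11 12 13 14 15 16 17 18 19 20 21 22 23 24 25 26
G :  0  1  0  1  0  1  0  1  0  1  0  1  0  1  0  1  0  1  0  1  0  1  0  1  0  1  0
G_A(26) = 0.
Pile B, S = {3, 5, 6, 8, 9}:
n :  0  1  2  3  4  5  6  7  8  9 10 11 12 13 14 15
G :  0  0  0  1  1  1  2  2  2  3  3  3  0  0  0  1
G_B(15) = 1.
Combined Grundy value = 0 ⊕ 1 = 1.
A winning move leaves total XOR = 0, i.e. changes one component's Grundy value g to g ⊕ X where X is the current total.
Pile A: need g' = 0⊕1 = 1. Options: 26−1→G=1, 26−3→G=1. Hits: 2.
Pile B: need g' = 1⊕1 = 0. Options: 15−3→G=0, 15−5→G=3, 15−6→G=3, 15−8→G=2, 15−9→G=2. Hits: 1.

3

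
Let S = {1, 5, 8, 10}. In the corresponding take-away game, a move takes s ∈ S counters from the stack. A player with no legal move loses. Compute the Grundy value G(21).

2

G(0) = 0
G(1) = mex{0} = 1
G(2) = mex{1} = 0
G(3) = mex{0} = 1
G(4) = mex{1} = 0
G(5) = mex{0,0} = 1
G(6) = mex{1,1} = 0
G(7) = mex{0,0} = 1
G(8) = mex{1,1,0} = 2
G(9) = mex{2,0,1} = 3
G(10) = mex{3,1,0,0} = 2
G(11) = mex{2,0,1,1} = 3
G(12) = mex{3,1,0,0} = 2
G(13) = mex{2,2,1,1} = 0
G(14) = mex{0,3,0,0} = 1
G(15) = mex{1,2,1,1} = 0
G(16) = mex{0,3,2,0} = 1
G(17) = mex{1,2,3,1} = 0
G(18) = mex{0,0,2,2} = 1
G(19) = mex{1,1,3,3} = 0
G(20) = mex{0,0,2,2} = 1
G(21) = mex{1,1,0,3} = 2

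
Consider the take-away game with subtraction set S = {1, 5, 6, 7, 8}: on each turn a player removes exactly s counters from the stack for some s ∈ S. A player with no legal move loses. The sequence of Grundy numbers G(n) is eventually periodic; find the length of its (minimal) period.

n :  0  1  2  3  4  5  6  7  8  9 10 11 12 13 14 15 16 17 18 19 20 21 22 23 24 25 26 27
G :  0  1  0  1  0  1  2  3  2  3  2  3  4  0  1  0  1  0  1  2  3  2  3  2  3  4  0  1
G(n+13) = G(n) holds for n = 0,…,7 (a full window of length max(S) = 8), so the sequence is purely periodic with period 13.

13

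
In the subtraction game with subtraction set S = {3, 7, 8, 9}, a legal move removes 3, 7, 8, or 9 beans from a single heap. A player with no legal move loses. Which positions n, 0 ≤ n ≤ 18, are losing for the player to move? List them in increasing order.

0, 1, 2, 6, 12, 16, 17, 18

G(0) = 0
G(1) = mex{} = 0
G(2) = mex{} = 0
G(3) = mex{0} = 1
G(4) = mex{0} = 1
G(5) = mex{0} = 1
G(6) = mex{1} = 0
G(7) = mex{1,0} = 2
G(8) = mex{1,0,0} = 2
G(9) = mex{0,0,0,0} = 1
G(10) = mex{2,1,0,0} = 3
G(11) = mex{2,1,1,0} = 3
G(12) = mex{1,1,1,1} = 0
G(13) = mex{3,0,1,1} = 2
G(14) = mex{3,2,0,1} = 4
G(15) = mex{0,2,2,0} = 1
G(16) = mex{2,1,2,2} = 0
G(17) = mex{4,3,1,2} = 0
G(18) = mex{1,3,3,1} = 0
P-positions are exactly the n with G(n) = 0.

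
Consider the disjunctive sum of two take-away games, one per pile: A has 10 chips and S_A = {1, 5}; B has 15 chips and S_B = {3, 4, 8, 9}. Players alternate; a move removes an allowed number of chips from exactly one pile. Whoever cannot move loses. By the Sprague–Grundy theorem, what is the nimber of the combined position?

1

Pile A, S = {1, 5}:
n :  0  1  2  3  4  5  6  7  8  9 10
G :  0  1  0  1  0  1  0  1  0  1  0
G_A(10) = 0.
Pile B, S = {3, 4, 8, 9}:
G(0) = 0
G(1) = mex{} = 0
G(2) = mex{} = 0
G(3) = mex{0} = 1
G(4) = mex{0,0} = 1
G(5) = mex{0,0} = 1
G(6) = mex{1,0} = 2
G(7) = mex{1,1} = 0
G(8) = mex{1,1,0} = 2
G(9) = mex{2,1,0,0} = 3
G(10) = mex{0,2,0,0} = 1
G(11) = mex{2,0,1,0} = 3
G(12) = mex{3,2,1,1} = 0
G(13) = mex{1,3,1,1} = 0
G(14) = mex{3,1,2,1} = 0
G(15) = mex{0,3,0,2} = 1
G_B(15) = 1.
Combined Grundy value = 0 ⊕ 1 = 1.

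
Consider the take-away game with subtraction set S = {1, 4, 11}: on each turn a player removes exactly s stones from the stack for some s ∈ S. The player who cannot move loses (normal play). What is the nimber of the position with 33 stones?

n :  0  1  2  3  4  5  6  7  8  9 10 11 12 13 14 15 16 17 18 19 20 21 22 23 24 25 26 27 28 29 30 31 32 33
G :  0  1  0  1  2  0  1  0  1  2  0  1  0  1  2  0  1  0  1  2  0  1  0  1  2  0  1  0  1  2  0  1  0  1

1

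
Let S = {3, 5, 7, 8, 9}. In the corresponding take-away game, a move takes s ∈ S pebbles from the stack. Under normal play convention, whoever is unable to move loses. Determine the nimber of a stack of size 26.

0

G(0) = 0
G(1) = mex{} = 0
G(2) = mex{} = 0
G(3) = mex{0} = 1
G(4) = mex{0} = 1
G(5) = mex{0,0} = 1
G(6) = mex{1,0} = 2
G(7) = mex{1,0,0} = 2
G(8) = mex{1,1,0,0} = 2
G(9) = mex{2,1,0,0,0} = 3
G(10) = mex{2,1,1,0,0} = 3
G(11) = mex{2,2,1,1,0} = 3
G(12) = mex{3,2,1,1,1} = 0
G(13) = mex{3,2,2,1,1} = 0
G(14) = mex{3,3,2,2,1} = 0
G(15) = mex{0,3,2,2,2} = 1
G(16) = mex{0,3,3,2,2} = 1
G(17) = mex{0,0,3,3,2} = 1
G(18) = mex{1,0,3,3,3} = 2
G(19) = mex{1,0,0,3,3} = 2
G(20) = mex{1,1,0,0,3} = 2
G(21) = mex{2,1,0,0,0} = 3
G(22) = mex{2,1,1,0,0} = 3
G(23) = mex{2,2,1,1,0} = 3
G(24) = mex{3,2,1,1,1} = 0
G(25) = mex{3,2,2,1,1} = 0
G(26) = mex{3,3,2,2,1} = 0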